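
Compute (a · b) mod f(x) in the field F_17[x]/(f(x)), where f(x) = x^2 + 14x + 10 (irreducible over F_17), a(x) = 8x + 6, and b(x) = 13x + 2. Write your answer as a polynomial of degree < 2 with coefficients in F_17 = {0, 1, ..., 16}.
a · b ≡ 15x + 9 (mod f(x))

Multiply in F_17[x]: a(x)·b(x) = (8x + 6)·(13x + 2) = 2x^2 + 9x + 12. This has degree ≥ 2, so divide by f(x) over F_17: 2x^2 + 9x + 12 = (2)·(x^2 + 14x + 10) + (15x + 9). Hence a·b ≡ 15x + 9 (mod f). (F_17[x]/(f) is a field with 17^2 = 289 elements since f is irreducible of degree 2.)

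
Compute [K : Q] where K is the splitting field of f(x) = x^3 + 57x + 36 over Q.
[K : Q] = 6

By the rational root test, any rational root of the monic integer polynomial f(x) = x^3 + 57x + 36 must be an integer dividing the constant term 36, i.e. one of ±{1, 2, 3, 4, 6, 9, 12, 18, 36}. Evaluating: f(1) = 94, f(-1) = -22, f(2) = 158, f(-2) = -86, f(3) = 234, f(-3) = -162, f(4) = 328, f(-4) = -256, f(6) = 594, f(-6) = -522, f(9) = 1278, f(-9) = -1206, f(12) = 2448, f(-12) = -2376, f(18) = 6894, f(-18) = -6822, f(36) = 48744, f(-36) = -48672; none is 0, so f has no rational root and is therefore irreducible over Q (a cubic with no linear factor over a field is irreducible). For an irreducible cubic, the Galois group is A_3 or S_3 according as the discriminant disc(f) = -4a^3 - 27b^2 = -4·(57)^3 - 27·(36)^2 = -775764 is or is not a square in Q. Here disc(f) = -775764 is not a perfect square in Q, so the Galois group of f over Q is not contained in A_3 and must be all of S_3. The splitting field has degree |S_3| = 6 over Q, so [K : Q] = 6.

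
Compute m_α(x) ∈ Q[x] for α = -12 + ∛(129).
m_α(x) = x^3 + 36x^2 + 432x + 1599

Set β = α + 12 = ∛(129), so β^3 = 129. Then (α + 12)^3 - 129 = 0, i.e. α is a root of g(x) = (x + 12)^3 - 129 = x^3 + 36x^2 + 432x + 1599. Since g(x) = h(x + 12) where h(x) = x^3 - 129, and h is irreducible over Q (because 129 is not a perfect cube, so h has no rational root, and a monic cubic with no rational root is irreducible), g is also irreducible (irreducibility is preserved under the substitution x → x + 12). Hence m_α(x) = x^3 + 36x^2 + 432x + 1599.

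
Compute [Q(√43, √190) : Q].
[Q(√43, √190) : Q] = 4

[Q(√43):Q] = 2 (min poly x^2 - 43, irreducible since 43 is squarefree > 1). For the top step, suppose √190 ∈ Q(√43), say √190 = c + d√43 with c, d ∈ Q. Squaring: 190 = c^2 + 43d^2 + 2cd√43. Since √43 ∉ Q this forces 2cd = 0. If d = 0 then √190 = c ∈ Q, contradicting 190 squarefree > 1. If c = 0 then 190 = 43d^2, so 43·190 = (43d)^2 is a perfect square in Q — but 43·190 = 8170 is not a perfect square (since 43 and 190 are distinct squarefree integers). Contradiction. Hence √190 ∉ Q(√43), so x^2 - 190 stays irreducible over Q(√43) and [Q(√43, √190) : Q(√43)] = 2. By the tower law, [Q(√43, √190) : Q] = 2 · 2 = 4.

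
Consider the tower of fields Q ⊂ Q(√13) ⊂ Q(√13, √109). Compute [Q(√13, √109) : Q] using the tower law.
[Q(√13, √109) : Q] = 4

[Q(√13):Q] = 2 (min poly x^2 - 13, irreducible since 13 is squarefree > 1). For the top step, suppose √109 ∈ Q(√13), say √109 = c + d√13 with c, d ∈ Q. Squaring: 109 = c^2 + 13d^2 + 2cd√13. Since √13 ∉ Q this forces 2cd = 0. If d = 0 then √109 = c ∈ Q, contradicting 109 squarefree > 1. If c = 0 then 109 = 13d^2, so 13·109 = (13d)^2 is a perfect square in Q — but 13·109 = 1417 is not a perfect square (since 13 and 109 are distinct squarefree integers). Contradiction. Hence √109 ∉ Q(√13), so x^2 - 109 stays irreducible over Q(√13) and [Q(√13, √109) : Q(√13)] = 2. By the tower law, [Q(√13, √109) : Q] = 2 · 2 = 4.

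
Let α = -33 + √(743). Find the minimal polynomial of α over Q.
m_α(x) = x^2 + 66x + 346

From α + 33 = √(743), squaring gives (α + 33)^2 = 743, i.e. α^2 + 66α + 1089 = 743, so α^2 + 66α + 346 = 0. The discriminant of x^2 + 66x + 346 is (66)^2 - 4·(346) = 4356 - 1384 = 2972, and 4·(743) is not a perfect square in Q since 743 is squarefree and ≠ 1. Hence x^2 + 66x + 346 is irreducible over Q and is the minimal polynomial of α.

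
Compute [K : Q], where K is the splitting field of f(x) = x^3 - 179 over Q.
[K : Q] = 6

The roots of x^3 - 179 are ∛179, ω∛179, ω^2∛179 where ω = e^(2πi/3) is a primitive cube root of unity, so K = Q(∛179, ω). Now [Q(∛179):Q] = 3 (since 179 is not a perfect cube, x^3 - 179 is irreducible) and [Q(ω):Q] = 2. Both 2 and 3 divide [K:Q], and [K:Q] ≤ 3·2 = 6, so [K:Q] = 6. (Equivalently: Q(∛179) ⊂ R but ω ∉ R, so [K : Q(∛179)] = 2.)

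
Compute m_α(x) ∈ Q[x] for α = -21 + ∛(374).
m_α(x) = x^3 + 63x^2 + 1323x + 8887

Set β = α + 21 = ∛(374), so β^3 = 374. Then (α + 21)^3 - 374 = 0, i.e. α is a root of g(x) = (x + 21)^3 - 374 = x^3 + 63x^2 + 1323x + 8887. Since g(x) = h(x + 21) where h(x) = x^3 - 374, and h is irreducible over Q (because 374 is not a perfect cube, so h has no rational root, and a monic cubic with no rational root is irreducible), g is also irreducible (irreducibility is preserved under the substitution x → x + 21). Hence m_α(x) = x^3 + 63x^2 + 1323x + 8887.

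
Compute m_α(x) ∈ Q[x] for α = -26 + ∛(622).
m_α(x) = x^3 + 78x^2 + 2028x + 16954

Set β = α + 26 = ∛(622), so β^3 = 622. Then (α + 26)^3 - 622 = 0, i.e. α is a root of g(x) = (x + 26)^3 - 622 = x^3 + 78x^2 + 2028x + 16954. Since g(x) = h(x + 26) where h(x) = x^3 - 622, and h is irreducible over Q (because 622 is not a perfect cube, so h has no rational root, and a monic cubic with no rational root is irreducible), g is also irreducible (irreducibility is preserved under the substitution x → x + 26). Hence m_α(x) = x^3 + 78x^2 + 2028x + 16954.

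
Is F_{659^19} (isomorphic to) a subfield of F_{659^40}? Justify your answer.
No: F_{659^19} is not a subfield of F_{659^40}

F_{p^m} embeds in F_{p^n} iff m | n. Here 19 ∤ 40 (since 40 = 2·19 + 2 with remainder 2 ≠ 0), so F_{659^19} is not a subfield of F_{659^40}. Equivalently: if it were, the tower law would give 19 = [F_{659^19}:F_659] dividing [F_{659^40}:F_659] = 40, contradiction.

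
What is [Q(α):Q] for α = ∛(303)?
[Q(α):Q] = 3

The minimal polynomial of α is x^3 - 303, irreducible over Q since 303 is not a perfect cube (so x^3 - 303 has no rational root). Hence [Q(α):Q] = deg(m_α) = 3.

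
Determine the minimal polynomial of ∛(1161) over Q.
m_α(x) = x^3 - 1161

α satisfies α^3 = 1161, so x^3 - 1161 annihilates α. By the rational root test, a rational root p/q (in lowest terms) of x^3 - 1161 would satisfy p^3 = 1161 q^3, forcing q = 1 and p^3 = 1161; but 1161 is not a perfect cube, contradiction. A monic cubic over Q with no rational root is irreducible (any nontrivial factorization would include a linear factor). Hence x^3 - 1161 is the minimal polynomial of α, and in particular [Q(α):Q] = 3.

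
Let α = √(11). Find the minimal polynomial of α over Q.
m_α(x) = x^2 - 11

α satisfies α^2 - 11 = 0, so x^2 - 11 annihilates α. Since d = 11 is squarefree and ≠ 1, it is not a perfect square in Q, so x^2 - 11 has no rational root and is therefore irreducible over Q (a degree-2 polynomial over a field is irreducible iff it has no root). Hence m_α(x) = x^2 - 11.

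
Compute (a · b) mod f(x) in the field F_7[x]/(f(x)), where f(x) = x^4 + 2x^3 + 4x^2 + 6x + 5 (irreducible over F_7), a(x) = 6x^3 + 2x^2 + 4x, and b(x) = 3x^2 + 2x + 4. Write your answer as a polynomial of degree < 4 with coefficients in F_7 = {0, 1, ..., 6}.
a · b ≡ 4x^3 + x^2 + 6x + 6 (mod f(x))

Multiply in F_7[x]: a(x)·b(x) = (6x^3 + 2x^2 + 4x)·(3x^2 + 2x + 4) = 4x^5 + 4x^4 + 5x^3 + 2x^2 + 2x. This has degree ≥ 4, so divide by f(x) over F_7: 4x^5 + 4x^4 + 5x^3 + 2x^2 + 2x = (4x + 3)·(x^4 + 2x^3 + 4x^2 + 6x + 5) + (4x^3 + x^2 + 6x + 6). Hence a·b ≡ 4x^3 + x^2 + 6x + 6 (mod f). (F_7[x]/(f) is a field with 7^4 = 2401 elements since f is irreducible of degree 4.)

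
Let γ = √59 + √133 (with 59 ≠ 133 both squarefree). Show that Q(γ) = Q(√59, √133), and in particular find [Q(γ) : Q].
[Q(γ) : Q] = 4 (equivalently, Q(γ) = Q(√59, √133))

Obviously Q(γ) ⊆ Q(√59, √133), and [Q(√59, √133):Q] = 4 (since 59, 133 are distinct squarefree integers > 1 with 7847 not a perfect square). To show equality we compute the minimal polynomial of γ. From γ = √59 + √133: γ^2 = 59 + 2√(7847) + 133 = 192 + 2√(7847), so γ^2 - 192 = 2√(7847); squaring, (γ^2 - 192)^2 = 4·7847, i.e. γ^4 - 384γ^2 + 36864 - 31388 = 0, i.e. γ^4 - 384γ^2 + 5476 = 0. So γ is a root of x^4 - 384x^2 + 5476. This polynomial is irreducible over Q: it has no rational root (each ±√59 ± √133 is irrational), and any factorization into two quadratics over Q would force √(7847) ∈ Q (pairing opposite roots) or √59, √133 ∈ Q (other pairings), all impossible. Hence [Q(γ):Q] = 4 = [Q(√59, √133):Q], so Q(γ) = Q(√59, √133).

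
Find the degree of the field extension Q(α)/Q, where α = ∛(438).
[Q(α):Q] = 3

The minimal polynomial of α is x^3 - 438, irreducible over Q since 438 is not a perfect cube (so x^3 - 438 has no rational root). Hence [Q(α):Q] = deg(m_α) = 3.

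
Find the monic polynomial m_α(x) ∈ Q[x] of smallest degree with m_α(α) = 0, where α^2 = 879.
m_α(x) = x^2 - 879

α satisfies α^2 - 879 = 0, so x^2 - 879 annihilates α. Since d = 879 is squarefree and ≠ 1, it is not a perfect square in Q, so x^2 - 879 has no rational root and is therefore irreducible over Q (a degree-2 polynomial over a field is irreducible iff it has no root). Hence m_α(x) = x^2 - 879.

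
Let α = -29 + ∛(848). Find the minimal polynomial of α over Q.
m_α(x) = x^3 + 87x^2 + 2523x + 23541

Set β = α + 29 = ∛(848), so β^3 = 848. Then (α + 29)^3 - 848 = 0, i.e. α is a root of g(x) = (x + 29)^3 - 848 = x^3 + 87x^2 + 2523x + 23541. Since g(x) = h(x + 29) where h(x) = x^3 - 848, and h is irreducible over Q (because 848 is not a perfect cube, so h has no rational root, and a monic cubic with no rational root is irreducible), g is also irreducible (irreducibility is preserved under the substitution x → x + 29). Hence m_α(x) = x^3 + 87x^2 + 2523x + 23541.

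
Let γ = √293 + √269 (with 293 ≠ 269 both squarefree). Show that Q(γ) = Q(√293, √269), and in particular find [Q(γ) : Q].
[Q(γ) : Q] = 4 (equivalently, Q(γ) = Q(√293, √269))

Obviously Q(γ) ⊆ Q(√293, √269), and [Q(√293, √269):Q] = 4 (since 293, 269 are distinct squarefree integers > 1 with 78817 not a perfect square). To show equality we compute the minimal polynomial of γ. From γ = √293 + √269: γ^2 = 293 + 2√(78817) + 269 = 562 + 2√(78817), so γ^2 - 562 = 2√(78817); squaring, (γ^2 - 562)^2 = 4·78817, i.e. γ^4 - 1124γ^2 + 315844 - 315268 = 0, i.e. γ^4 - 1124γ^2 + 576 = 0. So γ is a root of x^4 - 1124x^2 + 576. This polynomial is irreducible over Q: it has no rational root (each ±√293 ± √269 is irrational), and any factorization into two quadratics over Q would force √(78817) ∈ Q (pairing opposite roots) or √293, √269 ∈ Q (other pairings), all impossible. Hence [Q(γ):Q] = 4 = [Q(√293, √269):Q], so Q(γ) = Q(√293, √269).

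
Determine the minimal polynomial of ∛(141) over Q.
m_α(x) = x^3 - 141

α satisfies α^3 = 141, so x^3 - 141 annihilates α. By the rational root test, a rational root p/q (in lowest terms) of x^3 - 141 would satisfy p^3 = 141 q^3, forcing q = 1 and p^3 = 141; but 141 is not a perfect cube, contradiction. A monic cubic over Q with no rational root is irreducible (any nontrivial factorization would include a linear factor). Hence x^3 - 141 is the minimal polynomial of α, and in particular [Q(α):Q] = 3.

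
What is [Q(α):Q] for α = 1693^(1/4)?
[Q(α):Q] = 4

α is a root of x^4 - 1693. By Eisenstein's criterion at the prime p = 1693 (which divides the constant term 1693 but p^2 = 2866249 does not, since 1693 is squarefree), x^4 - 1693 is irreducible over Q. Hence [Q(α):Q] = 4.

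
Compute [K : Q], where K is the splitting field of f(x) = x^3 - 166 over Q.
[K : Q] = 6

The roots of x^3 - 166 are ∛166, ω∛166, ω^2∛166 where ω = e^(2πi/3) is a primitive cube root of unity, so K = Q(∛166, ω). Now [Q(∛166):Q] = 3 (since 166 is not a perfect cube, x^3 - 166 is irreducible) and [Q(ω):Q] = 2. Both 2 and 3 divide [K:Q], and [K:Q] ≤ 3·2 = 6, so [K:Q] = 6. (Equivalently: Q(∛166) ⊂ R but ω ∉ R, so [K : Q(∛166)] = 2.)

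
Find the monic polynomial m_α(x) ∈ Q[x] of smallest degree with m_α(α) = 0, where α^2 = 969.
m_α(x) = x^2 - 969

α satisfies α^2 - 969 = 0, so x^2 - 969 annihilates α. Since d = 969 is squarefree and ≠ 1, it is not a perfect square in Q, so x^2 - 969 has no rational root and is therefore irreducible over Q (a degree-2 polynomial over a field is irreducible iff it has no root). Hence m_α(x) = x^2 - 969.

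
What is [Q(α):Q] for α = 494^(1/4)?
[Q(α):Q] = 4

α is a root of x^4 - 494. By Eisenstein's criterion at the prime p = 2 (which divides the constant term 494 but p^2 = 4 does not, since 494 is squarefree), x^4 - 494 is irreducible over Q. Hence [Q(α):Q] = 4.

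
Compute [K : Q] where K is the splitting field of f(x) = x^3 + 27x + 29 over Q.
[K : Q] = 6

By the rational root test, any rational root of the monic integer polynomial f(x) = x^3 + 27x + 29 must be an integer dividing the constant term 29, i.e. one of ±{1, 29}. Evaluating: f(1) = 57, f(-1) = 1, f(29) = 25201, f(-29) = -25143; none is 0, so f has no rational root and is therefore irreducible over Q (a cubic with no linear factor over a field is irreducible). For an irreducible cubic, the Galois group is A_3 or S_3 according as the discriminant disc(f) = -4a^3 - 27b^2 = -4·(27)^3 - 27·(29)^2 = -101439 is or is not a square in Q. Here disc(f) = -101439 is not a perfect square in Q, so the Galois group of f over Q is not contained in A_3 and must be all of S_3. The splitting field has degree |S_3| = 6 over Q, so [K : Q] = 6.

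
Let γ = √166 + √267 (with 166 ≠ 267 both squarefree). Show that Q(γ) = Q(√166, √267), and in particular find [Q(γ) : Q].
[Q(γ) : Q] = 4 (equivalently, Q(γ) = Q(√166, √267))

Obviously Q(γ) ⊆ Q(√166, √267), and [Q(√166, √267):Q] = 4 (since 166, 267 are distinct squarefree integers > 1 with 44322 not a perfect square). To show equality we compute the minimal polynomial of γ. From γ = √166 + √267: γ^2 = 166 + 2√(44322) + 267 = 433 + 2√(44322), so γ^2 - 433 = 2√(44322); squaring, (γ^2 - 433)^2 = 4·44322, i.e. γ^4 - 866γ^2 + 187489 - 177288 = 0, i.e. γ^4 - 866γ^2 + 10201 = 0. So γ is a root of x^4 - 866x^2 + 10201. This polynomial is irreducible over Q: it has no rational root (each ±√166 ± √267 is irrational), and any factorization into two quadratics over Q would force √(44322) ∈ Q (pairing opposite roots) or √166, √267 ∈ Q (other pairings), all impossible. Hence [Q(γ):Q] = 4 = [Q(√166, √267):Q], so Q(γ) = Q(√166, √267).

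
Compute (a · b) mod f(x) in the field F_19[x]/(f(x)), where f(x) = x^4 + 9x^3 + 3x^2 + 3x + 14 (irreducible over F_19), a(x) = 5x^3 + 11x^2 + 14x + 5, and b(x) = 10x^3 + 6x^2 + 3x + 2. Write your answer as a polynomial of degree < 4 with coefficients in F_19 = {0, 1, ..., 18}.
a · b ≡ 3x^3 + 6x^2 + 18x + 8 (mod f(x))

Multiply in F_19[x]: a(x)·b(x) = (5x^3 + 11x^2 + 14x + 5)·(10x^3 + 6x^2 + 3x + 2) = 12x^6 + 7x^5 + 12x^4 + 6x^3 + 18x^2 + 5x + 10. This has degree ≥ 4, so divide by f(x) over F_19: 12x^6 + 7x^5 + 12x^4 + 6x^3 + 18x^2 + 5x + 10 = (12x^2 + 13x + 11)·(x^4 + 9x^3 + 3x^2 + 3x + 14) + (3x^3 + 6x^2 + 18x + 8). Hence a·b ≡ 3x^3 + 6x^2 + 18x + 8 (mod f). (F_19[x]/(f) is a field with 19^4 = 130321 elements since f is irreducible of degree 4.)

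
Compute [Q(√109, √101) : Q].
[Q(√109, √101) : Q] = 4

[Q(√109):Q] = 2 (min poly x^2 - 109, irreducible since 109 is squarefree > 1). For the top step, suppose √101 ∈ Q(√109), say √101 = c + d√109 with c, d ∈ Q. Squaring: 101 = c^2 + 109d^2 + 2cd√109. Since √109 ∉ Q this forces 2cd = 0. If d = 0 then √101 = c ∈ Q, contradicting 101 squarefree > 1. If c = 0 then 101 = 109d^2, so 109·101 = (109d)^2 is a perfect square in Q — but 109·101 = 11009 is not a perfect square (since 109 and 101 are distinct squarefree integers). Contradiction. Hence √101 ∉ Q(√109), so x^2 - 101 stays irreducible over Q(√109) and [Q(√109, √101) : Q(√109)] = 2. By the tower law, [Q(√109, √101) : Q] = 2 · 2 = 4.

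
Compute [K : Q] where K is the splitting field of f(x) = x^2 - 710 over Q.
[K : Q] = 2

f(x) = x^2 - 710 factors as (x - √710)(x + √710). The splitting field is K = Q(√710). Since 710 is squarefree and > 1, it is not a perfect square, so x^2 - 710 is irreducible over Q and [Q(√710) : Q] = 2. Hence [K : Q] = 2.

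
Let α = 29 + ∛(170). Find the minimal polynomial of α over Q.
m_α(x) = x^3 - 87x^2 + 2523x - 24559

Set β = α - 29 = ∛(170), so β^3 = 170. Then (α - 29)^3 - 170 = 0, i.e. α is a root of g(x) = (x - 29)^3 - 170 = x^3 - 87x^2 + 2523x - 24559. Since g(x) = h(x - 29) where h(x) = x^3 - 170, and h is irreducible over Q (because 170 is not a perfect cube, so h has no rational root, and a monic cubic with no rational root is irreducible), g is also irreducible (irreducibility is preserved under the substitution x → x - 29). Hence m_α(x) = x^3 - 87x^2 + 2523x - 24559.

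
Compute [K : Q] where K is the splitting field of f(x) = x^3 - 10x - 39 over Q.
[K : Q] = 6

By the rational root test, any rational root of the monic integer polynomial f(x) = x^3 - 10x - 39 must be an integer dividing the constant term -39, i.e. one of ±{1, 3, 13, 39}. Evaluating: f(1) = -48, f(-1) = -30, f(3) = -42, f(-3) = -36, f(13) = 2028, f(-13) = -2106, f(39) = 58890, f(-39) = -58968; none is 0, so f has no rational root and is therefore irreducible over Q (a cubic with no linear factor over a field is irreducible). For an irreducible cubic, the Galois group is A_3 or S_3 according as the discriminant disc(f) = -4a^3 - 27b^2 = -4·(-10)^3 - 27·(-39)^2 = -37067 is or is not a square in Q. Here disc(f) = -37067 is not a perfect square in Q, so the Galois group of f over Q is not contained in A_3 and must be all of S_3. The splitting field has degree |S_3| = 6 over Q, so [K : Q] = 6.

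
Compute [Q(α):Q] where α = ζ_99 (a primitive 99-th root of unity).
[Q(α):Q] = 60

The minimal polynomial of ζ_99 over Q is the 99-th cyclotomic polynomial Φ_99(x), which is irreducible over Q and has degree φ(99) = 60. Hence [Q(α):Q] = φ(99) = 60.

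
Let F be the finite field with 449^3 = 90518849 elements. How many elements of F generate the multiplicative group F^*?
There are φ(90518848) = 38375424 primitive elements

F_q^* is cyclic of order q - 1 = 90518848. A cyclic group of order m has exactly φ(m) generators. Here m = 90518848 = 2^6 · 7 · 97 · 2083, so the number of primitive elements is φ(90518848) = 38375424.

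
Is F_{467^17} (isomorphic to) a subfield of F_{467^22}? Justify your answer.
No: F_{467^17} is not a subfield of F_{467^22}

F_{p^m} embeds in F_{p^n} iff m | n. Here 17 ∤ 22 (since 22 = 1·17 + 5 with remainder 5 ≠ 0), so F_{467^17} is not a subfield of F_{467^22}. Equivalently: if it were, the tower law would give 17 = [F_{467^17}:F_467] dividing [F_{467^22}:F_467] = 22, contradiction.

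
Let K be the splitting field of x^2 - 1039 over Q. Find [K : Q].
[K : Q] = 2

f(x) = x^2 - 1039 factors as (x - √1039)(x + √1039). The splitting field is K = Q(√1039). Since 1039 is squarefree and > 1, it is not a perfect square, so x^2 - 1039 is irreducible over Q and [Q(√1039) : Q] = 2. Hence [K : Q] = 2.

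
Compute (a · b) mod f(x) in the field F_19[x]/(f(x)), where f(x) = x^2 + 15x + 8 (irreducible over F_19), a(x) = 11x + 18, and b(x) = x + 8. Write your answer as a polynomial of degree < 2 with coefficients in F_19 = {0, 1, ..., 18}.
a · b ≡ 17x + 18 (mod f(x))

Multiply in F_19[x]: a(x)·b(x) = (11x + 18)·(x + 8) = 11x^2 + 11x + 11. This has degree ≥ 2, so divide by f(x) over F_19: 11x^2 + 11x + 11 = (11)·(x^2 + 15x + 8) + (17x + 18). Hence a·b ≡ 17x + 18 (mod f). (F_19[x]/(f) is a field with 19^2 = 361 elements since f is irreducible of degree 2.)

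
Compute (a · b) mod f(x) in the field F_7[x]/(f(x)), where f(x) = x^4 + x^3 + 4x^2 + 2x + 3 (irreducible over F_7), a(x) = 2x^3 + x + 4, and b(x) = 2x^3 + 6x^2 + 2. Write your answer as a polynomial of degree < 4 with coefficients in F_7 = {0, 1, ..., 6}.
a · b ≡ x + 4 (mod f(x))

Multiply in F_7[x]: a(x)·b(x) = (2x^3 + x + 4)·(2x^3 + 6x^2 + 2) = 4x^6 + 5x^5 + 2x^4 + 4x^3 + 3x^2 + 2x + 1. This has degree ≥ 4, so divide by f(x) over F_7: 4x^6 + 5x^5 + 2x^4 + 4x^3 + 3x^2 + 2x + 1 = (4x^2 + x + 6)·(x^4 + x^3 + 4x^2 + 2x + 3) + (x + 4). Hence a·b ≡ x + 4 (mod f). (F_7[x]/(f) is a field with 7^4 = 2401 elements since f is irreducible of degree 4.)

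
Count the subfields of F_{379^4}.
F_{379^4} has 3 subfields

The subfields of F_{p^n} are exactly the fields F_{p^d} for d | n (each is the fixed field of the unique index-d subgroup of Gal(F_{p^n}/F_p) ≅ Z/nZ). The divisors of n = 4 are {1, 2, 4}, giving 3 subfields: F_{379^1}, F_{379^2}, F_{379^4}.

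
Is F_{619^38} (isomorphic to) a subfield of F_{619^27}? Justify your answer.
No: F_{619^38} is not a subfield of F_{619^27}

F_{p^m} embeds in F_{p^n} iff m | n. Here 38 ∤ 27 (since 27 = 0·38 + 27 with remainder 27 ≠ 0), so F_{619^38} is not a subfield of F_{619^27}. Equivalently: if it were, the tower law would give 38 = [F_{619^38}:F_619] dividing [F_{619^27}:F_619] = 27, contradiction.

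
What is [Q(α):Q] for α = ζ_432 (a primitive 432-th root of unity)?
[Q(α):Q] = 144

The minimal polynomial of ζ_432 over Q is the 432-th cyclotomic polynomial Φ_432(x), which is irreducible over Q and has degree φ(432) = 144. Hence [Q(α):Q] = φ(432) = 144.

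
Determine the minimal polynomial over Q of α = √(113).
m_α(x) = x^2 - 113

α satisfies α^2 - 113 = 0, so x^2 - 113 annihilates α. Since d = 113 is squarefree and ≠ 1, it is not a perfect square in Q, so x^2 - 113 has no rational root and is therefore irreducible over Q (a degree-2 polynomial over a field is irreducible iff it has no root). Hence m_α(x) = x^2 - 113.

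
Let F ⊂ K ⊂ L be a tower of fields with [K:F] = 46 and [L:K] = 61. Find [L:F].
[L:F] = 2806

The tower law says that for any tower of field extensions F ⊂ K ⊂ L with finite degrees, [L:F] = [L:K] · [K:F]. Here this gives [L:F] = 61 · 46 = 2806.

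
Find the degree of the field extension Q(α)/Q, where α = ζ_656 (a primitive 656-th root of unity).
[Q(α):Q] = 320

The minimal polynomial of ζ_656 over Q is the 656-th cyclotomic polynomial Φ_656(x), which is irreducible over Q and has degree φ(656) = 320. Hence [Q(α):Q] = φ(656) = 320.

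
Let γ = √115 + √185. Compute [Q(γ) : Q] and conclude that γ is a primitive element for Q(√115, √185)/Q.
[Q(γ) : Q] = 4 (equivalently, Q(γ) = Q(√115, √185))

Obviously Q(γ) ⊆ Q(√115, √185), and [Q(√115, √185):Q] = 4 (since 115, 185 are distinct squarefree integers > 1 with 21275 not a perfect square). To show equality we compute the minimal polynomial of γ. From γ = √115 + √185: γ^2 = 115 + 2√(21275) + 185 = 300 + 2√(21275), so γ^2 - 300 = 2√(21275); squaring, (γ^2 - 300)^2 = 4·21275, i.e. γ^4 - 600γ^2 + 90000 - 85100 = 0, i.e. γ^4 - 600γ^2 + 4900 = 0. So γ is a root of x^4 - 600x^2 + 4900. This polynomial is irreducible over Q: it has no rational root (each ±√115 ± √185 is irrational), and any factorization into two quadratics over Q would force √(21275) ∈ Q (pairing opposite roots) or √115, √185 ∈ Q (other pairings), all impossible. Hence [Q(γ):Q] = 4 = [Q(√115, √185):Q], so Q(γ) = Q(√115, √185).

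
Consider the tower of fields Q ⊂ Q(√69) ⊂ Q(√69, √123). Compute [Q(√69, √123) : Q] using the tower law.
[Q(√69, √123) : Q] = 4

[Q(√69):Q] = 2 (min poly x^2 - 69, irreducible since 69 is squarefree > 1). For the top step, suppose √123 ∈ Q(√69), say √123 = c + d√69 with c, d ∈ Q. Squaring: 123 = c^2 + 69d^2 + 2cd√69. Since √69 ∉ Q this forces 2cd = 0. If d = 0 then √123 = c ∈ Q, contradicting 123 squarefree > 1. If c = 0 then 123 = 69d^2, so 69·123 = (69d)^2 is a perfect square in Q — but 69·123 = 8487 is not a perfect square (since 69 and 123 are distinct squarefree integers). Contradiction. Hence √123 ∉ Q(√69), so x^2 - 123 stays irreducible over Q(√69) and [Q(√69, √123) : Q(√69)] = 2. By the tower law, [Q(√69, √123) : Q] = 2 · 2 = 4.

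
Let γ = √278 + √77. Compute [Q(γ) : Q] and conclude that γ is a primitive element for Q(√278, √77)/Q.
[Q(γ) : Q] = 4 (equivalently, Q(γ) = Q(√278, √77))

Obviously Q(γ) ⊆ Q(√278, √77), and [Q(√278, √77):Q] = 4 (since 278, 77 are distinct squarefree integers > 1 with 21406 not a perfect square). To show equality we compute the minimal polynomial of γ. From γ = √278 + √77: γ^2 = 278 + 2√(21406) + 77 = 355 + 2√(21406), so γ^2 - 355 = 2√(21406); squaring, (γ^2 - 355)^2 = 4·21406, i.e. γ^4 - 710γ^2 + 126025 - 85624 = 0, i.e. γ^4 - 710γ^2 + 40401 = 0. So γ is a root of x^4 - 710x^2 + 40401. This polynomial is irreducible over Q: it has no rational root (each ±√278 ± √77 is irrational), and any factorization into two quadratics over Q would force √(21406) ∈ Q (pairing opposite roots) or √278, √77 ∈ Q (other pairings), all impossible. Hence [Q(γ):Q] = 4 = [Q(√278, √77):Q], so Q(γ) = Q(√278, √77).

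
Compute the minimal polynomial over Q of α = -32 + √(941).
m_α(x) = x^2 + 64x + 83

From α + 32 = √(941), squaring gives (α + 32)^2 = 941, i.e. α^2 + 64α + 1024 = 941, so α^2 + 64α + 83 = 0. The discriminant of x^2 + 64x + 83 is (64)^2 - 4·(83) = 4096 - 332 = 3764, and 4·(941) is not a perfect square in Q since 941 is squarefree and ≠ 1. Hence x^2 + 64x + 83 is irreducible over Q and is the minimal polynomial of α.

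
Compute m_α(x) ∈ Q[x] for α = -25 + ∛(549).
m_α(x) = x^3 + 75x^2 + 1875x + 15076

Set β = α + 25 = ∛(549), so β^3 = 549. Then (α + 25)^3 - 549 = 0, i.e. α is a root of g(x) = (x + 25)^3 - 549 = x^3 + 75x^2 + 1875x + 15076. Since g(x) = h(x + 25) where h(x) = x^3 - 549, and h is irreducible over Q (because 549 is not a perfect cube, so h has no rational root, and a monic cubic with no rational root is irreducible), g is also irreducible (irreducibility is preserved under the substitution x → x + 25). Hence m_α(x) = x^3 + 75x^2 + 1875x + 15076.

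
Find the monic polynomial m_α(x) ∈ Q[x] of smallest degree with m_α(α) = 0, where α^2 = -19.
m_α(x) = x^2 + 19

α satisfies α^2 + 19 = 0, so x^2 + 19 annihilates α. Since d = -19 is squarefree and ≠ 1, it is not a perfect square in Q, so x^2 + 19 has no rational root and is therefore irreducible over Q (a degree-2 polynomial over a field is irreducible iff it has no root). Hence m_α(x) = x^2 + 19.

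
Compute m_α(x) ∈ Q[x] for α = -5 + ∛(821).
m_α(x) = x^3 + 15x^2 + 75x - 696

Set β = α + 5 = ∛(821), so β^3 = 821. Then (α + 5)^3 - 821 = 0, i.e. α is a root of g(x) = (x + 5)^3 - 821 = x^3 + 15x^2 + 75x - 696. Since g(x) = h(x + 5) where h(x) = x^3 - 821, and h is irreducible over Q (because 821 is not a perfect cube, so h has no rational root, and a monic cubic with no rational root is irreducible), g is also irreducible (irreducibility is preserved under the substitution x → x + 5). Hence m_α(x) = x^3 + 15x^2 + 75x - 696.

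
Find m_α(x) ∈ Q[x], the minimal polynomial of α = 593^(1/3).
m_α(x) = x^3 - 593

α satisfies α^3 = 593, so x^3 - 593 annihilates α. By the rational root test, a rational root p/q (in lowest terms) of x^3 - 593 would satisfy p^3 = 593 q^3, forcing q = 1 and p^3 = 593; but 593 is not a perfect cube, contradiction. A monic cubic over Q with no rational root is irreducible (any nontrivial factorization would include a linear factor). Hence x^3 - 593 is the minimal polynomial of α, and in particular [Q(α):Q] = 3.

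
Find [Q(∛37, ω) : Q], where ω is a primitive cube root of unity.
[Q(∛37, ω) : Q] = 6

[Q(∛37):Q] = 3 (min poly x^3 - 37, irreducible since 37 is not a perfect cube). [Q(ω):Q] = 2 (min poly x^2 + x + 1). Since Q(∛37) ⊂ R and ω ∉ R, we have ω ∉ Q(∛37), so x^2 + x + 1 remains irreducible over Q(∛37) and [Q(∛37, ω) : Q(∛37)] = 2. By the tower law, [Q(∛37, ω) : Q] = 3 · 2 = 6. (In fact Q(∛37, ω) is the splitting field of x^3 - 37 over Q.)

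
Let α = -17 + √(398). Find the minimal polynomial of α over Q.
m_α(x) = x^2 + 34x - 109

From α + 17 = √(398), squaring gives (α + 17)^2 = 398, i.e. α^2 + 34α + 289 = 398, so α^2 + 34α - 109 = 0. The discriminant of x^2 + 34x - 109 is (34)^2 - 4·(-109) = 1156 + 436 = 1592, and 4·(398) is not a perfect square in Q since 398 is squarefree and ≠ 1. Hence x^2 + 34x - 109 is irreducible over Q and is the minimal polynomial of α.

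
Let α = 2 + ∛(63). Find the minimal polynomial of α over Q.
m_α(x) = x^3 - 6x^2 + 12x - 71

Set β = α - 2 = ∛(63), so β^3 = 63. Then (α - 2)^3 - 63 = 0, i.e. α is a root of g(x) = (x - 2)^3 - 63 = x^3 - 6x^2 + 12x - 71. Since g(x) = h(x - 2) where h(x) = x^3 - 63, and h is irreducible over Q (because 63 is not a perfect cube, so h has no rational root, and a monic cubic with no rational root is irreducible), g is also irreducible (irreducibility is preserved under the substitution x → x - 2). Hence m_α(x) = x^3 - 6x^2 + 12x - 71.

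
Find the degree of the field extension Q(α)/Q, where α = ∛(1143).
[Q(α):Q] = 3

The minimal polynomial of α is x^3 - 1143, irreducible over Q since 1143 is not a perfect cube (so x^3 - 1143 has no rational root). Hence [Q(α):Q] = deg(m_α) = 3.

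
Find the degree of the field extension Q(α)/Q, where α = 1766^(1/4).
[Q(α):Q] = 4

α is a root of x^4 - 1766. By Eisenstein's criterion at the prime p = 2 (which divides the constant term 1766 but p^2 = 4 does not, since 1766 is squarefree), x^4 - 1766 is irreducible over Q. Hence [Q(α):Q] = 4.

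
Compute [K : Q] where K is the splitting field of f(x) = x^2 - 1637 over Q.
[K : Q] = 2

f(x) = x^2 - 1637 factors as (x - √1637)(x + √1637). The splitting field is K = Q(√1637). Since 1637 is squarefree and > 1, it is not a perfect square, so x^2 - 1637 is irreducible over Q and [Q(√1637) : Q] = 2. Hence [K : Q] = 2.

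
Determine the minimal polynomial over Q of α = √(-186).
m_α(x) = x^2 + 186

α satisfies α^2 + 186 = 0, so x^2 + 186 annihilates α. Since d = -186 is squarefree and ≠ 1, it is not a perfect square in Q, so x^2 + 186 has no rational root and is therefore irreducible over Q (a degree-2 polynomial over a field is irreducible iff it has no root). Hence m_α(x) = x^2 + 186.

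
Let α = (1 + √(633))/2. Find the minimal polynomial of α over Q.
m_α(x) = x^2 - x - 158

From 2α - 1 = √(633), squaring gives (2α - 1)^2 = 633, i.e. 4α^2 - 4α + 1 = 633, so α^2 - α + (1 - 633)/4 = 0. Since 633 ≡ 1 (mod 4), (1 - 633)/4 = -158 ∈ Z. The polynomial x^2 - x - 158 has discriminant 1 - 4·(-158) = 633, which is not a perfect square in Q (d = 633 is squarefree and ≠ 1), so x^2 - x - 158 is irreducible over Q. It is the minimal polynomial of α.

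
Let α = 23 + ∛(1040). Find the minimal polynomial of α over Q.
m_α(x) = x^3 - 69x^2 + 1587x - 13207

Set β = α - 23 = ∛(1040), so β^3 = 1040. Then (α - 23)^3 - 1040 = 0, i.e. α is a root of g(x) = (x - 23)^3 - 1040 = x^3 - 69x^2 + 1587x - 13207. Since g(x) = h(x - 23) where h(x) = x^3 - 1040, and h is irreducible over Q (because 1040 is not a perfect cube, so h has no rational root, and a monic cubic with no rational root is irreducible), g is also irreducible (irreducibility is preserved under the substitution x → x - 23). Hence m_α(x) = x^3 - 69x^2 + 1587x - 13207.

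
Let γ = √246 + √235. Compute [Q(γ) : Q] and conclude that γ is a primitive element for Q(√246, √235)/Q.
[Q(γ) : Q] = 4 (equivalently, Q(γ) = Q(√246, √235))

Obviously Q(γ) ⊆ Q(√246, √235), and [Q(√246, √235):Q] = 4 (since 246, 235 are distinct squarefree integers > 1 with 57810 not a perfect square). To show equality we compute the minimal polynomial of γ. From γ = √246 + √235: γ^2 = 246 + 2√(57810) + 235 = 481 + 2√(57810), so γ^2 - 481 = 2√(57810); squaring, (γ^2 - 481)^2 = 4·57810, i.e. γ^4 - 962γ^2 + 231361 - 231240 = 0, i.e. γ^4 - 962γ^2 + 121 = 0. So γ is a root of x^4 - 962x^2 + 121. This polynomial is irreducible over Q: it has no rational root (each ±√246 ± √235 is irrational), and any factorization into two quadratics over Q would force √(57810) ∈ Q (pairing opposite roots) or √246, √235 ∈ Q (other pairings), all impossible. Hence [Q(γ):Q] = 4 = [Q(√246, √235):Q], so Q(γ) = Q(√246, √235).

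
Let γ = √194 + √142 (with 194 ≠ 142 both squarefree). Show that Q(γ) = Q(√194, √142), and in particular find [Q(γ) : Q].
[Q(γ) : Q] = 4 (equivalently, Q(γ) = Q(√194, √142))

Obviously Q(γ) ⊆ Q(√194, √142), and [Q(√194, √142):Q] = 4 (since 194, 142 are distinct squarefree integers > 1 with 27548 not a perfect square). To show equality we compute the minimal polynomial of γ. From γ = √194 + √142: γ^2 = 194 + 2√(27548) + 142 = 336 + 2√(27548), so γ^2 - 336 = 2√(27548); squaring, (γ^2 - 336)^2 = 4·27548, i.e. γ^4 - 672γ^2 + 112896 - 110192 = 0, i.e. γ^4 - 672γ^2 + 2704 = 0. So γ is a root of x^4 - 672x^2 + 2704. This polynomial is irreducible over Q: it has no rational root (each ±√194 ± √142 is irrational), and any factorization into two quadratics over Q would force √(27548) ∈ Q (pairing opposite roots) or √194, √142 ∈ Q (other pairings), all impossible. Hence [Q(γ):Q] = 4 = [Q(√194, √142):Q], so Q(γ) = Q(√194, √142).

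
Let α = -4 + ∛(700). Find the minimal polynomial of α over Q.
m_α(x) = x^3 + 12x^2 + 48x - 636

Set β = α + 4 = ∛(700), so β^3 = 700. Then (α + 4)^3 - 700 = 0, i.e. α is a root of g(x) = (x + 4)^3 - 700 = x^3 + 12x^2 + 48x - 636. Since g(x) = h(x + 4) where h(x) = x^3 - 700, and h is irreducible over Q (because 700 is not a perfect cube, so h has no rational root, and a monic cubic with no rational root is irreducible), g is also irreducible (irreducibility is preserved under the substitution x → x + 4). Hence m_α(x) = x^3 + 12x^2 + 48x - 636.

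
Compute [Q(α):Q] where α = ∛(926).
[Q(α):Q] = 3

The minimal polynomial of α is x^3 - 926, irreducible over Q since 926 is not a perfect cube (so x^3 - 926 has no rational root). Hence [Q(α):Q] = deg(m_α) = 3.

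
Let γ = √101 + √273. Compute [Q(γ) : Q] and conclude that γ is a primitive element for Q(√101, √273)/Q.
[Q(γ) : Q] = 4 (equivalently, Q(γ) = Q(√101, √273))

Obviously Q(γ) ⊆ Q(√101, √273), and [Q(√101, √273):Q] = 4 (since 101, 273 are distinct squarefree integers > 1 with 27573 not a perfect square). To show equality we compute the minimal polynomial of γ. From γ = √101 + √273: γ^2 = 101 + 2√(27573) + 273 = 374 + 2√(27573), so γ^2 - 374 = 2√(27573); squaring, (γ^2 - 374)^2 = 4·27573, i.e. γ^4 - 748γ^2 + 139876 - 110292 = 0, i.e. γ^4 - 748γ^2 + 29584 = 0. So γ is a root of x^4 - 748x^2 + 29584. This polynomial is irreducible over Q: it has no rational root (each ±√101 ± √273 is irrational), and any factorization into two quadratics over Q would force √(27573) ∈ Q (pairing opposite roots) or √101, √273 ∈ Q (other pairings), all impossible. Hence [Q(γ):Q] = 4 = [Q(√101, √273):Q], so Q(γ) = Q(√101, √273).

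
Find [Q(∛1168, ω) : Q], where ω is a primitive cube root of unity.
[Q(∛1168, ω) : Q] = 6

[Q(∛1168):Q] = 3 (min poly x^3 - 1168, irreducible since 1168 is not a perfect cube). [Q(ω):Q] = 2 (min poly x^2 + x + 1). Since Q(∛1168) ⊂ R and ω ∉ R, we have ω ∉ Q(∛1168), so x^2 + x + 1 remains irreducible over Q(∛1168) and [Q(∛1168, ω) : Q(∛1168)] = 2. By the tower law, [Q(∛1168, ω) : Q] = 3 · 2 = 6. (In fact Q(∛1168, ω) is the splitting field of x^3 - 1168 over Q.)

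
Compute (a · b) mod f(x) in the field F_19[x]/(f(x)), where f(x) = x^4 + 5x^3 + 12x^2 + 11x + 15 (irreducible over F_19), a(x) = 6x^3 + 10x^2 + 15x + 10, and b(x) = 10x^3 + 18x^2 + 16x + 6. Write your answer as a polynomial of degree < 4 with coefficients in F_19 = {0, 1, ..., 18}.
a · b ≡ 9x^3 + 6x^2 + 13x + 2 (mod f(x))

Multiply in F_19[x]: a(x)·b(x) = (6x^3 + 10x^2 + 15x + 10)·(10x^3 + 18x^2 + 16x + 6) = 3x^6 + 18x^5 + 8x^4 + 15x^3 + 5x^2 + 3x + 3. This has degree ≥ 4, so divide by f(x) over F_19: 3x^6 + 18x^5 + 8x^4 + 15x^3 + 5x^2 + 3x + 3 = (3x^2 + 3x + 14)·(x^4 + 5x^3 + 12x^2 + 11x + 15) + (9x^3 + 6x^2 + 13x + 2). Hence a·b ≡ 9x^3 + 6x^2 + 13x + 2 (mod f). (F_19[x]/(f) is a field with 19^4 = 130321 elements since f is irreducible of degree 4.)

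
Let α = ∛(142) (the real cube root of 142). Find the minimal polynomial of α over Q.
m_α(x) = x^3 - 142

α satisfies α^3 = 142, so x^3 - 142 annihilates α. By the rational root test, a rational root p/q (in lowest terms) of x^3 - 142 would satisfy p^3 = 142 q^3, forcing q = 1 and p^3 = 142; but 142 is not a perfect cube, contradiction. A monic cubic over Q with no rational root is irreducible (any nontrivial factorization would include a linear factor). Hence x^3 - 142 is the minimal polynomial of α, and in particular [Q(α):Q] = 3.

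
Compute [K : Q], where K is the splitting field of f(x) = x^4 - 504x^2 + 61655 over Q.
[K : Q] = 4

Solving the quadratic in x^2: x^2 = (504 ± √(504^2 - 4·61655))/2 = (504 ± √7396)/2 = (504 ± 86)/2, giving x^2 = 295 or x^2 = 209. So f(x) = (x^2 - 295)(x^2 - 209) and the roots of f are ±√295, ±√209. Hence the splitting field is K = Q(√295, √209). Since 295 and 209 are distinct squarefree integers > 1, their product 61655 is not a perfect square, so √209 ∉ Q(√295). By the tower law [K:Q] = [Q(√295,√209):Q(√295)] · [Q(√295):Q] = 2 · 2 = 4.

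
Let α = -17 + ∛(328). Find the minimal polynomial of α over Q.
m_α(x) = x^3 + 51x^2 + 867x + 4585

Set β = α + 17 = ∛(328), so β^3 = 328. Then (α + 17)^3 - 328 = 0, i.e. α is a root of g(x) = (x + 17)^3 - 328 = x^3 + 51x^2 + 867x + 4585. Since g(x) = h(x + 17) where h(x) = x^3 - 328, and h is irreducible over Q (because 328 is not a perfect cube, so h has no rational root, and a monic cubic with no rational root is irreducible), g is also irreducible (irreducibility is preserved under the substitution x → x + 17). Hence m_α(x) = x^3 + 51x^2 + 867x + 4585.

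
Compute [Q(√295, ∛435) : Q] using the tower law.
[Q(√295, ∛435) : Q] = 6

Let L = Q(√295, ∛435). Since Q(√295) ⊂ L and [Q(√295):Q] = 2, the tower law gives 2 | [L:Q]. Likewise Q(∛435) ⊂ L with [Q(∛435):Q] = 3 (because 435 is not a perfect cube), so 3 | [L:Q]. As gcd(2,3) = 1, [L:Q] is divisible by 6. Conversely L is generated over Q by √295 and ∛435, so [L:Q] ≤ 2·3 = 6. Therefore [Q(√295, ∛435) : Q] = 6.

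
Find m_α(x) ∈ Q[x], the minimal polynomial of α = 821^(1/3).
m_α(x) = x^3 - 821

α satisfies α^3 = 821, so x^3 - 821 annihilates α. By the rational root test, a rational root p/q (in lowest terms) of x^3 - 821 would satisfy p^3 = 821 q^3, forcing q = 1 and p^3 = 821; but 821 is not a perfect cube, contradiction. A monic cubic over Q with no rational root is irreducible (any nontrivial factorization would include a linear factor). Hence x^3 - 821 is the minimal polynomial of α, and in particular [Q(α):Q] = 3.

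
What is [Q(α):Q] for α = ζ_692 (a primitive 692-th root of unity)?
[Q(α):Q] = 344

The minimal polynomial of ζ_692 over Q is the 692-th cyclotomic polynomial Φ_692(x), which is irreducible over Q and has degree φ(692) = 344. Hence [Q(α):Q] = φ(692) = 344.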